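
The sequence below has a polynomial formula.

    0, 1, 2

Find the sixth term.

1, 1
First differences constant at 1.
2 + 1 = 3
3 + 1 = 4
4 + 1 = 5

5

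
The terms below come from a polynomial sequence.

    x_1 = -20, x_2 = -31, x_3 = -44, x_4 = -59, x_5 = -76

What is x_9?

-164

D1: -11  -13  -15  -17
D2: -2  -2  -2
The second differences are constant (-2).
-17 − 2 = -19;  -76 − 19 = -95
-19 − 2 = -21;  -95 − 21 = -116
-21 − 2 = -23;  -116 − 23 = -139
-23 − 2 = -25;  -139 − 25 = -164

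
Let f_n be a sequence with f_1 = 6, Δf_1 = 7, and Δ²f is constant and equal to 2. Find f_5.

46

Build the table forward from the leading diagonal:
Second differences: 2, 2, 2, 2, 2
First differences: 7, 9, 11, 13, 15
f: 6, 13, 22, 33, 46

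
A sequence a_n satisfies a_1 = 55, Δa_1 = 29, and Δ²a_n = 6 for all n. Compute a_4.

160

Build the table forward from the leading diagonal:
D2: 6  6  6  6
D1: 29  35  41  47
a: 55  84  119  160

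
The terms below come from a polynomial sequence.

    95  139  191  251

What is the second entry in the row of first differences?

D1: 44, 52, 60
D2: 8, 8

52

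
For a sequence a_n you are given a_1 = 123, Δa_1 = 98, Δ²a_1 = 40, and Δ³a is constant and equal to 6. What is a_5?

779

Build the table forward from the leading diagonal:
Δ³: 6  6  6  6  6
Δ²: 40  46  52  58  64
Δ: 98  138  184  236  294
a: 123  221  359  543  779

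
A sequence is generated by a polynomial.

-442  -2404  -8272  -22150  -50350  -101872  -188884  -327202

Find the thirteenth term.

-2657782

D1: -1962, -5868, -13878, -28200, -51522, -87012, -138318
D2: -3906, -8010, -14322, -23322, -35490, -51306
D3: -4104, -6312, -9000, -12168, -15816
D4: -2208, -2688, -3168, -3648
D5: -480, -480, -480
Fifth differences constant at -480.
-3648 − 480 = -4128;  -15816 − 4128 = -19944;  -51306 − 19944 = -71250;  -138318 − 71250 = -209568;  -327202 − 209568 = -536770
-4128 − 480 = -4608;  -19944 − 4608 = -24552;  -71250 − 24552 = -95802;  -209568 − 95802 = -305370;  -536770 − 305370 = -842140
-4608 − 480 = -5088;  -24552 − 5088 = -29640;  -95802 − 29640 = -125442;  -305370 − 125442 = -430812;  -842140 − 430812 = -1272952
-5088 − 480 = -5568;  -29640 − 5568 = -35208;  -125442 − 35208 = -160650;  -430812 − 160650 = -591462;  -1272952 − 591462 = -1864414
-5568 − 480 = -6048;  -35208 − 6048 = -41256;  -160650 − 41256 = -201906;  -591462 − 201906 = -793368;  -1864414 − 793368 = -2657782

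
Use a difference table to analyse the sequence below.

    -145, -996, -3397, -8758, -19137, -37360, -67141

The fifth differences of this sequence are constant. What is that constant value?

Δ: -851, -2401, -5361, -10379, -18223, -29781
Δ²: -1550, -2960, -5018, -7844, -11558
Δ³: -1410, -2058, -2826, -3714
Δ⁴: -648, -768, -888
Δ⁵: -120, -120

-120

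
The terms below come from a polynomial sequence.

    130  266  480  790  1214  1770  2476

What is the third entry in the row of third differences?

18

D1: 136, 214, 310, 424, 556, 706
D2: 78, 96, 114, 132, 150
D3: 18, 18, 18, 18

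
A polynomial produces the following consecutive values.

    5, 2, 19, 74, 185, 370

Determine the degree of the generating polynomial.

3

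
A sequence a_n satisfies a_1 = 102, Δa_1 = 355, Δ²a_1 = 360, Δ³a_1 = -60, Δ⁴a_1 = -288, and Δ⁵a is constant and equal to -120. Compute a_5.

Build the table forward from the leading diagonal:
Fifth differences: -120  -120  -120  -120  -120
Fourth differences: -288  -408  -528  -648  -768
Third differences: -60  -348  -756  -1284  -1932
Second differences: 360  300  -48  -804  -2088
First differences: 355  715  1015  967  163
a: 102  457  1172  2187  3154

3154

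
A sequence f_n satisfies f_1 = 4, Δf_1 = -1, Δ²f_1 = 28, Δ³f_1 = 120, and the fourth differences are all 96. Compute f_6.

Build the table forward from the leading diagonal:
Fourth differences: 96, 96, 96, 96, 96, 96
Third differences: 120, 216, 312, 408, 504, 600
Second differences: 28, 148, 364, 676, 1084, 1588
First differences: -1, 27, 175, 539, 1215, 2299
f: 4, 3, 30, 205, 744, 1959

1959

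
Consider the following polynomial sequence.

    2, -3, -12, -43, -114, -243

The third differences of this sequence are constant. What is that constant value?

-18

D1: -5, -9, -31, -71, -129
D2: -4, -22, -40, -58
D3: -18, -18, -18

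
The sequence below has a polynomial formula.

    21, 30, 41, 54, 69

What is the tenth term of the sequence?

174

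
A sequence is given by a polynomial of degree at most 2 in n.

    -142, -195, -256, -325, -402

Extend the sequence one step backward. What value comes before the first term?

-53  -61  -69  -77
-8  -8  -8
The second differences are constant at -8.
Work back: -53 + 8 = -45;  -142 + 45 = -97

-97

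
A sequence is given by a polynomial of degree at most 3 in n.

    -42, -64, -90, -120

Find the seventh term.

D1: -22, -26, -30
D2: -4, -4
Second differences constant at -4.
-30 − 4 = -34;  -120 − 34 = -154
-34 − 4 = -38;  -154 − 38 = -192
-38 − 4 = -42;  -192 − 42 = -234

-234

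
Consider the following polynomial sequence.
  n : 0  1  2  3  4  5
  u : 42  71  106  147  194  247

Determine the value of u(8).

442

D1: 29 , 35 , 41 , 47 , 53
D2: 6 , 6 , 6 , 6
Constant second difference = 6, so extend:
53 + 6 = 59;  247 + 59 = 306
59 + 6 = 65;  306 + 65 = 371
65 + 6 = 71;  371 + 71 = 442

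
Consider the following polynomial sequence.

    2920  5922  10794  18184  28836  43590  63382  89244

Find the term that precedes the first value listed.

1236

3002, 4872, 7390, 10652, 14754, 19792, 25862
1870, 2518, 3262, 4102, 5038, 6070
648, 744, 840, 936, 1032
96, 96, 96, 96
The fourth differences are constant at 96.
Work back: 648 − 96 = 552;  1870 − 552 = 1318;  3002 − 1318 = 1684;  2920 − 1684 = 1236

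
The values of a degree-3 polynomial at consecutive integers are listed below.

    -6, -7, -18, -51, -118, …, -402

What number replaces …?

-231

Using the first 5 terms:
Δ: -1  -11  -33  -67
Δ²: -10  -22  -34
Δ³: -12  -12
Constant third difference = -12.
Extend forward: -34 − 12 = -46;  -67 − 46 = -113;  -118 − 113 = -231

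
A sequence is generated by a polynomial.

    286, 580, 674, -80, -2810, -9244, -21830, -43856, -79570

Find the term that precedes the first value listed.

80

First differences: 294, 94, -754, -2730, -6434, -12586, -22026, -35714
Second differences: -200, -848, -1976, -3704, -6152, -9440, -13688
Third differences: -648, -1128, -1728, -2448, -3288, -4248
Fourth differences: -480, -600, -720, -840, -960
Fifth differences: -120, -120, -120, -120
The fifth differences are constant at -120.
Work back: -480 + 120 = -360;  -648 + 360 = -288;  -200 + 288 = 88;  294 − 88 = 206;  286 − 206 = 80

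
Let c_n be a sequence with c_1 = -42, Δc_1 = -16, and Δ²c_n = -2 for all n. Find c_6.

Build the table forward from the leading diagonal:
D2: -2  -2  -2  -2  -2  -2
D1: -16  -18  -20  -22  -24  -26
c: -42  -58  -76  -96  -118  -142

-142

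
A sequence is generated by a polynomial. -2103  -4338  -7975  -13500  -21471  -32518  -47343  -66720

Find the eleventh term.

-160983

First differences: -2235, -3637, -5525, -7971, -11047, -14825, -19377
Second differences: -1402, -1888, -2446, -3076, -3778, -4552
Third differences: -486, -558, -630, -702, -774
Fourth differences: -72, -72, -72, -72
Constant fourth difference = -72, so extend:
-774 − 72 = -846;  -4552 − 846 = -5398;  -19377 − 5398 = -24775;  -66720 − 24775 = -91495
-846 − 72 = -918;  -5398 − 918 = -6316;  -24775 − 6316 = -31091;  -91495 − 31091 = -122586
-918 − 72 = -990;  -6316 − 990 = -7306;  -31091 − 7306 = -38397;  -122586 − 38397 = -160983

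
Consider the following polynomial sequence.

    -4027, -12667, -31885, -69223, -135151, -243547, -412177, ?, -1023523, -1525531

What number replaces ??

Using the first 7 terms:
First differences: -8640  -19218  -37338  -65928  -108396  -168630
Second differences: -10578  -18120  -28590  -42468  -60234
Third differences: -7542  -10470  -13878  -17766
Fourth differences: -2928  -3408  -3888
Fifth differences: -480  -480
Constant fifth difference = -480.
Extend forward: -3888 − 480 = -4368;  -17766 − 4368 = -22134;  -60234 − 22134 = -82368;  -168630 − 82368 = -250998;  -412177 − 250998 = -663175

-663175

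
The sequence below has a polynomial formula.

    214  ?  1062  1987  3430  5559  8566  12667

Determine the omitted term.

Using the last 6 terms:
First differences: 925  1443  2129  3007  4101
Second differences: 518  686  878  1094
Third differences: 168  192  216
Fourth differences: 24  24
Constant fourth difference = 24.
Extend backward: 168 − 24 = 144;  518 − 144 = 374;  925 − 374 = 551;  1062 − 551 = 511

511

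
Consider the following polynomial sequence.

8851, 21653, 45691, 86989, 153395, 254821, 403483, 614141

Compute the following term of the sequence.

904339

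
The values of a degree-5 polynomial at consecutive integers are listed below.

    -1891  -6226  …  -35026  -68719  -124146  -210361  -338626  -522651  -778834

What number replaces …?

Using the last 7 terms:
First differences: -33693, -55427, -86215, -128265, -184025, -256183
Second differences: -21734, -30788, -42050, -55760, -72158
Third differences: -9054, -11262, -13710, -16398
Fourth differences: -2208, -2448, -2688
Fifth differences: -240, -240
Constant fifth difference = -240.
Extend backward: -2208 + 240 = -1968;  -9054 + 1968 = -7086;  -21734 + 7086 = -14648;  -33693 + 14648 = -19045;  -35026 + 19045 = -15981

-15981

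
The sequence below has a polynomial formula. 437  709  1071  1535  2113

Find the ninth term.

Δ: 272  362  464  578
Δ²: 90  102  114
Δ³: 12  12
Third differences constant at 12.
114 + 12 = 126;  578 + 126 = 704;  2113 + 704 = 2817
126 + 12 = 138;  704 + 138 = 842;  2817 + 842 = 3659
138 + 12 = 150;  842 + 150 = 992;  3659 + 992 = 4651
150 + 12 = 162;  992 + 162 = 1154;  4651 + 1154 = 5805

5805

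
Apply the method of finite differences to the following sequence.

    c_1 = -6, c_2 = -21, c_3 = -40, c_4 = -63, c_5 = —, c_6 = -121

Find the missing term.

-90

Using the first 4 terms:
-15, -19, -23
-4, -4
Constant second difference = -4.
Extend forward: -23 − 4 = -27;  -63 − 27 = -90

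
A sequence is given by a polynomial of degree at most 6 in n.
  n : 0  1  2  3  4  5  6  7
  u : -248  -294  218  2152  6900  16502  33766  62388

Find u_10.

269202

Δ: -46, 512, 1934, 4748, 9602, 17264, 28622
Δ²: 558, 1422, 2814, 4854, 7662, 11358
Δ³: 864, 1392, 2040, 2808, 3696
Δ⁴: 528, 648, 768, 888
Δ⁵: 120, 120, 120
Fifth differences constant at 120.
888 + 120 = 1008;  3696 + 1008 = 4704;  11358 + 4704 = 16062;  28622 + 16062 = 44684;  62388 + 44684 = 107072
1008 + 120 = 1128;  4704 + 1128 = 5832;  16062 + 5832 = 21894;  44684 + 21894 = 66578;  107072 + 66578 = 173650
1128 + 120 = 1248;  5832 + 1248 = 7080;  21894 + 7080 = 28974;  66578 + 28974 = 95552;  173650 + 95552 = 269202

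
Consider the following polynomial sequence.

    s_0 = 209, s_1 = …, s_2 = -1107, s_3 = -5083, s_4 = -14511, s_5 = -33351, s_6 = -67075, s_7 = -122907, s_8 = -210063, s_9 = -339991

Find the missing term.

Using the last 8 terms:
First differences: -3976, -9428, -18840, -33724, -55832, -87156, -129928
Second differences: -5452, -9412, -14884, -22108, -31324, -42772
Third differences: -3960, -5472, -7224, -9216, -11448
Fourth differences: -1512, -1752, -1992, -2232
Fifth differences: -240, -240, -240
Constant fifth difference = -240.
Extend backward: -1512 + 240 = -1272;  -3960 + 1272 = -2688;  -5452 + 2688 = -2764;  -3976 + 2764 = -1212;  -1107 + 1212 = 105

105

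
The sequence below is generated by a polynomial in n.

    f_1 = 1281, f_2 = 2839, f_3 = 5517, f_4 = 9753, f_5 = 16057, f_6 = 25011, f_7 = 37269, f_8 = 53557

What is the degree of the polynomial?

4

D1: 1558, 2678, 4236, 6304, 8954, 12258, 16288
D2: 1120, 1558, 2068, 2650, 3304, 4030
D3: 438, 510, 582, 654, 726
D4: 72, 72, 72, 72
The fourth differences are constant, so the polynomial has degree 4.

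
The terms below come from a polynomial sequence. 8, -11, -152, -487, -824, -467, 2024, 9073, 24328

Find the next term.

52901

Δ: -19, -141, -335, -337, 357, 2491, 7049, 15255
Δ²: -122, -194, -2, 694, 2134, 4558, 8206
Δ³: -72, 192, 696, 1440, 2424, 3648
Δ⁴: 264, 504, 744, 984, 1224
Δ⁵: 240, 240, 240, 240
The fifth differences are constant (240).
1224 + 240 = 1464;  3648 + 1464 = 5112;  8206 + 5112 = 13318;  15255 + 13318 = 28573;  24328 + 28573 = 52901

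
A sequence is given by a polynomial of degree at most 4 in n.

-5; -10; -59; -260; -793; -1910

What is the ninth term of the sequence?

-5  -49  -201  -533  -1117
-44  -152  -332  -584
-108  -180  -252
-72  -72
Constant fourth difference = -72, so extend:
-252 − 72 = -324;  -584 − 324 = -908;  -1117 − 908 = -2025;  -1910 − 2025 = -3935
-324 − 72 = -396;  -908 − 396 = -1304;  -2025 − 1304 = -3329;  -3935 − 3329 = -7264
-396 − 72 = -468;  -1304 − 468 = -1772;  -3329 − 1772 = -5101;  -7264 − 5101 = -12365

-12365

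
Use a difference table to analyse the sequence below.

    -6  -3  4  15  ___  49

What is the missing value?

30

Using the first 4 terms:
Δ: 3  7  11
Δ²: 4  4
Constant second difference = 4.
Extend forward: 11 + 4 = 15;  15 + 15 = 30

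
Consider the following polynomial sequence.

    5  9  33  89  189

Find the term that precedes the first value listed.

First differences: 4  24  56  100
Second differences: 20  32  44
Third differences: 12  12
The third differences are constant at 12.
Work back: 20 − 12 = 8;  4 − 8 = -4;  5 + 4 = 9

9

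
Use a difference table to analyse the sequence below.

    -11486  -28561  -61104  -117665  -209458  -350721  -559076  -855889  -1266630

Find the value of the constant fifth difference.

-360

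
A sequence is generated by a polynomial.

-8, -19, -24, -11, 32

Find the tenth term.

1117

Δ: -11 , -5 , 13 , 43
Δ²: 6 , 18 , 30
Δ³: 12 , 12
The third differences are constant (12).
30 + 12 = 42;  43 + 42 = 85;  32 + 85 = 117
42 + 12 = 54;  85 + 54 = 139;  117 + 139 = 256
54 + 12 = 66;  139 + 66 = 205;  256 + 205 = 461
66 + 12 = 78;  205 + 78 = 283;  461 + 283 = 744
78 + 12 = 90;  283 + 90 = 373;  744 + 373 = 1117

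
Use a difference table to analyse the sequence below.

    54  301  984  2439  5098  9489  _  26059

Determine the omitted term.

Using the first 6 terms:
247  683  1455  2659  4391
436  772  1204  1732
336  432  528
96  96
Constant fourth difference = 96.
Extend forward: 528 + 96 = 624;  1732 + 624 = 2356;  4391 + 2356 = 6747;  9489 + 6747 = 16236

16236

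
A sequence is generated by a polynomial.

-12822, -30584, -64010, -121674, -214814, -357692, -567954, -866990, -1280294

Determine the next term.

-17762  -33426  -57664  -93140  -142878  -210262  -299036  -413304
-15664  -24238  -35476  -49738  -67384  -88774  -114268
-8574  -11238  -14262  -17646  -21390  -25494
-2664  -3024  -3384  -3744  -4104
-360  -360  -360  -360
Constant fifth difference = -360, so extend:
-4104 − 360 = -4464;  -25494 − 4464 = -29958;  -114268 − 29958 = -144226;  -413304 − 144226 = -557530;  -1280294 − 557530 = -1837824

-1837824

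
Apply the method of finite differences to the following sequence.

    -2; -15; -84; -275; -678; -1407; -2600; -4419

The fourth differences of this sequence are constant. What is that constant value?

-24

D1: -13, -69, -191, -403, -729, -1193, -1819
D2: -56, -122, -212, -326, -464, -626
D3: -66, -90, -114, -138, -162
D4: -24, -24, -24, -24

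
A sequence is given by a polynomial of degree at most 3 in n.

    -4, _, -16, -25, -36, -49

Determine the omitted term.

-9

Using the last 4 terms:
-9  -11  -13
-2  -2
Constant second difference = -2.
Extend backward: -9 + 2 = -7;  -16 + 7 = -9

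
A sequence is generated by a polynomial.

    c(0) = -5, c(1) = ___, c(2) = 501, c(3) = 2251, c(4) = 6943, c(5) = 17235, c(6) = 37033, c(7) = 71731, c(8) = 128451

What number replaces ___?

43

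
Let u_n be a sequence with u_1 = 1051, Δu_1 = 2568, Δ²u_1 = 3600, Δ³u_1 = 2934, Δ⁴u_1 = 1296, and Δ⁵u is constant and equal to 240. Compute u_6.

85951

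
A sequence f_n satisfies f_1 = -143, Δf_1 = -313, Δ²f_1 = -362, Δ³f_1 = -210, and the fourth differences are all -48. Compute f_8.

Build the table forward from the leading diagonal:
Fourth differences: -48, -48, -48, -48, -48, -48, -48, -48
Third differences: -210, -258, -306, -354, -402, -450, -498, -546
Second differences: -362, -572, -830, -1136, -1490, -1892, -2342, -2840
First differences: -313, -675, -1247, -2077, -3213, -4703, -6595, -8937
f: -143, -456, -1131, -2378, -4455, -7668, -12371, -18966

-18966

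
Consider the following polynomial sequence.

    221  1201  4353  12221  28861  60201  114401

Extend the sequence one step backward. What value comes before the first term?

Δ: 980  3152  7868  16640  31340  54200
Δ²: 2172  4716  8772  14700  22860
Δ³: 2544  4056  5928  8160
Δ⁴: 1512  1872  2232
Δ⁵: 360  360
The fifth differences are constant at 360.
Work back: 1512 − 360 = 1152;  2544 − 1152 = 1392;  2172 − 1392 = 780;  980 − 780 = 200;  221 − 200 = 21

21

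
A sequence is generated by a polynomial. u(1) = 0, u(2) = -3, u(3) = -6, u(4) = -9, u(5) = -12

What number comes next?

First differences: -3, -3, -3, -3
Constant first difference = -3, so extend:
-12 − 3 = -15

-15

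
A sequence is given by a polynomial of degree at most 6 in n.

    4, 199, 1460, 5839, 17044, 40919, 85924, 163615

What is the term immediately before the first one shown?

Δ: 195, 1261, 4379, 11205, 23875, 45005, 77691
Δ²: 1066, 3118, 6826, 12670, 21130, 32686
Δ³: 2052, 3708, 5844, 8460, 11556
Δ⁴: 1656, 2136, 2616, 3096
Δ⁵: 480, 480, 480
The fifth differences are constant at 480.
Work back: 1656 − 480 = 1176;  2052 − 1176 = 876;  1066 − 876 = 190;  195 − 190 = 5;  4 − 5 = -1

-1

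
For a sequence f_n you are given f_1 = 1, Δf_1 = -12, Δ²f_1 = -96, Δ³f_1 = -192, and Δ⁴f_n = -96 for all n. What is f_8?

-12179

Build the table forward from the leading diagonal:
Fourth differences: -96  -96  -96  -96  -96  -96  -96  -96
Third differences: -192  -288  -384  -480  -576  -672  -768  -864
Second differences: -96  -288  -576  -960  -1440  -2016  -2688  -3456
First differences: -12  -108  -396  -972  -1932  -3372  -5388  -8076
f: 1  -11  -119  -515  -1487  -3419  -6791  -12179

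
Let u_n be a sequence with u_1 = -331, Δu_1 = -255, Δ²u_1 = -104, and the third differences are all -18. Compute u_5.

-2047

Build the table forward from the leading diagonal:
Third differences: -18  -18  -18  -18  -18
Second differences: -104  -122  -140  -158  -176
First differences: -255  -359  -481  -621  -779
u: -331  -586  -945  -1426  -2047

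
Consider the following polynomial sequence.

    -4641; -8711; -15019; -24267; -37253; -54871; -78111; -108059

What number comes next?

First differences: -4070, -6308, -9248, -12986, -17618, -23240, -29948
Second differences: -2238, -2940, -3738, -4632, -5622, -6708
Third differences: -702, -798, -894, -990, -1086
Fourth differences: -96, -96, -96, -96
The fourth differences are constant (-96).
-1086 − 96 = -1182;  -6708 − 1182 = -7890;  -29948 − 7890 = -37838;  -108059 − 37838 = -145897

-145897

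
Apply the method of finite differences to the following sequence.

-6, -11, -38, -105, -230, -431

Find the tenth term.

D1: -5 , -27 , -67 , -125 , -201
D2: -22 , -40 , -58 , -76
D3: -18 , -18 , -18
Constant third difference = -18, so extend:
-76 − 18 = -94;  -201 − 94 = -295;  -431 − 295 = -726
-94 − 18 = -112;  -295 − 112 = -407;  -726 − 407 = -1133
-112 − 18 = -130;  -407 − 130 = -537;  -1133 − 537 = -1670
-130 − 18 = -148;  -537 − 148 = -685;  -1670 − 685 = -2355

-2355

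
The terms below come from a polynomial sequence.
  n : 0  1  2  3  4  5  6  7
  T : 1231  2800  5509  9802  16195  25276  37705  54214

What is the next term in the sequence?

75607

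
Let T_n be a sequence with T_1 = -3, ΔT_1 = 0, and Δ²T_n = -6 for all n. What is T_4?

-21

Build the table forward from the leading diagonal:
Second differences: -6, -6, -6, -6
First differences: 0, -6, -12, -18
T: -3, -3, -9, -21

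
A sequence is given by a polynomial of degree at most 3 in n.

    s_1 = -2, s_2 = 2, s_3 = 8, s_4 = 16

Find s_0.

D1: 4  6  8
D2: 2  2
The second differences are constant at 2.
Work back: 4 − 2 = 2;  -2 − 2 = -4

-4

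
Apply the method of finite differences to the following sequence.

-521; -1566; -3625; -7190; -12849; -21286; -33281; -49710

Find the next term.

-71545

D1: -1045  -2059  -3565  -5659  -8437  -11995  -16429
D2: -1014  -1506  -2094  -2778  -3558  -4434
D3: -492  -588  -684  -780  -876
D4: -96  -96  -96  -96
The fourth differences are constant (-96).
-876 − 96 = -972;  -4434 − 972 = -5406;  -16429 − 5406 = -21835;  -49710 − 21835 = -71545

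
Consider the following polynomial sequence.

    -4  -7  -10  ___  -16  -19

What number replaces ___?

-13

Using the first 3 terms:
-3  -3
Constant first difference = -3.
Extend forward: -10 − 3 = -13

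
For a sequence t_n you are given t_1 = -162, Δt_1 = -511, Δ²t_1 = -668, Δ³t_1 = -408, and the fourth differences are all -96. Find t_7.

-22848

Build the table forward from the leading diagonal:
Fourth differences: -96  -96  -96  -96  -96  -96  -96
Third differences: -408  -504  -600  -696  -792  -888  -984
Second differences: -668  -1076  -1580  -2180  -2876  -3668  -4556
First differences: -511  -1179  -2255  -3835  -6015  -8891  -12559
t: -162  -673  -1852  -4107  -7942  -13957  -22848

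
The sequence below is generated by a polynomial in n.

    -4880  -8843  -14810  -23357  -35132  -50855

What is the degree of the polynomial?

D1: -3963, -5967, -8547, -11775, -15723
D2: -2004, -2580, -3228, -3948
D3: -576, -648, -720
D4: -72, -72
The fourth differences are constant, so the polynomial has degree 4.

4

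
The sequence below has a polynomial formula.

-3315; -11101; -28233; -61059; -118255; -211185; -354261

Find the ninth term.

First differences: -7786 , -17132 , -32826 , -57196 , -92930 , -143076
Second differences: -9346 , -15694 , -24370 , -35734 , -50146
Third differences: -6348 , -8676 , -11364 , -14412
Fourth differences: -2328 , -2688 , -3048
Fifth differences: -360 , -360
The fifth differences are constant (-360).
-3048 − 360 = -3408;  -14412 − 3408 = -17820;  -50146 − 17820 = -67966;  -143076 − 67966 = -211042;  -354261 − 211042 = -565303
-3408 − 360 = -3768;  -17820 − 3768 = -21588;  -67966 − 21588 = -89554;  -211042 − 89554 = -300596;  -565303 − 300596 = -865899

-865899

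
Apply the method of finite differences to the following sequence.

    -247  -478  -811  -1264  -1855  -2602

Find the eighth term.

First differences: -231  -333  -453  -591  -747
Second differences: -102  -120  -138  -156
Third differences: -18  -18  -18
Constant third difference = -18, so extend:
-156 − 18 = -174;  -747 − 174 = -921;  -2602 − 921 = -3523
-174 − 18 = -192;  -921 − 192 = -1113;  -3523 − 1113 = -4636

-4636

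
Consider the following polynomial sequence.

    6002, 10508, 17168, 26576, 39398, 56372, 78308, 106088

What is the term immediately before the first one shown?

Δ: 4506, 6660, 9408, 12822, 16974, 21936, 27780
Δ²: 2154, 2748, 3414, 4152, 4962, 5844
Δ³: 594, 666, 738, 810, 882
Δ⁴: 72, 72, 72, 72
The fourth differences are constant at 72.
Work back: 594 − 72 = 522;  2154 − 522 = 1632;  4506 − 1632 = 2874;  6002 − 2874 = 3128

3128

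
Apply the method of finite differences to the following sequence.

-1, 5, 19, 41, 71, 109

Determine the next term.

155

6, 14, 22, 30, 38
8, 8, 8, 8
Second differences constant at 8.
38 + 8 = 46;  109 + 46 = 155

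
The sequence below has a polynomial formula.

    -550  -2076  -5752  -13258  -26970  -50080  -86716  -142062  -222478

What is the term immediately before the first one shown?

-70

First differences: -1526, -3676, -7506, -13712, -23110, -36636, -55346, -80416
Second differences: -2150, -3830, -6206, -9398, -13526, -18710, -25070
Third differences: -1680, -2376, -3192, -4128, -5184, -6360
Fourth differences: -696, -816, -936, -1056, -1176
Fifth differences: -120, -120, -120, -120
The fifth differences are constant at -120.
Work back: -696 + 120 = -576;  -1680 + 576 = -1104;  -2150 + 1104 = -1046;  -1526 + 1046 = -480;  -550 + 480 = -70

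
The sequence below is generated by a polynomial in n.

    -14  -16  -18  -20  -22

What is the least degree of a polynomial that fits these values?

D1: -2, -2, -2, -2
The first differences are constant, so the polynomial has degree 1.

1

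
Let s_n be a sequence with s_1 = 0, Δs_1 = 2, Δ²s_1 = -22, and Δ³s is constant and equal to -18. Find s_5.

-196

Build the table forward from the leading diagonal:
Third differences: -18, -18, -18, -18, -18
Second differences: -22, -40, -58, -76, -94
First differences: 2, -20, -60, -118, -194
s: 0, 2, -18, -78, -196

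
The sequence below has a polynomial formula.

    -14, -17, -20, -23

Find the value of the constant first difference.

-3

D1: -3, -3, -3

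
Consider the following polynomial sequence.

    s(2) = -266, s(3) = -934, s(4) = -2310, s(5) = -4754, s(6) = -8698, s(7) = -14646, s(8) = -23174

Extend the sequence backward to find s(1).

-668, -1376, -2444, -3944, -5948, -8528
-708, -1068, -1500, -2004, -2580
-360, -432, -504, -576
-72, -72, -72
The fourth differences are constant at -72.
Work back: -360 + 72 = -288;  -708 + 288 = -420;  -668 + 420 = -248;  -266 + 248 = -18

-18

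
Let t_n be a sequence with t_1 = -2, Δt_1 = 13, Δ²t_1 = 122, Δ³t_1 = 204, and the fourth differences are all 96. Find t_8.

13151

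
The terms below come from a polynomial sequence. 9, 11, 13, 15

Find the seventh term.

First differences: 2, 2, 2
First differences constant at 2.
15 + 2 = 17
17 + 2 = 19
19 + 2 = 21

21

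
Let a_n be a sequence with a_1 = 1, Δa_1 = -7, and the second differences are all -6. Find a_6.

Build the table forward from the leading diagonal:
D2: -6, -6, -6, -6, -6, -6
D1: -7, -13, -19, -25, -31, -37
a: 1, -6, -19, -38, -63, -94

-94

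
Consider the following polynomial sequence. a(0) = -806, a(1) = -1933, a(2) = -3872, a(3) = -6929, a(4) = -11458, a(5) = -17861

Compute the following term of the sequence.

-26588

Δ: -1127  -1939  -3057  -4529  -6403
Δ²: -812  -1118  -1472  -1874
Δ³: -306  -354  -402
Δ⁴: -48  -48
Constant fourth difference = -48, so extend:
-402 − 48 = -450;  -1874 − 450 = -2324;  -6403 − 2324 = -8727;  -17861 − 8727 = -26588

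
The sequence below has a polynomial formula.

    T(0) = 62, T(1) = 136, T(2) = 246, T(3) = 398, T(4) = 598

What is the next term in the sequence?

852

First differences: 74, 110, 152, 200
Second differences: 36, 42, 48
Third differences: 6, 6
The third differences are constant (6).
48 + 6 = 54;  200 + 54 = 254;  598 + 254 = 852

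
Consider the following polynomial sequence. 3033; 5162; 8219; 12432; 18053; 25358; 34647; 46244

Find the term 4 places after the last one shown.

123032

2129, 3057, 4213, 5621, 7305, 9289, 11597
928, 1156, 1408, 1684, 1984, 2308
228, 252, 276, 300, 324
24, 24, 24, 24
The fourth differences are constant (24).
324 + 24 = 348;  2308 + 348 = 2656;  11597 + 2656 = 14253;  46244 + 14253 = 60497
348 + 24 = 372;  2656 + 372 = 3028;  14253 + 3028 = 17281;  60497 + 17281 = 77778
372 + 24 = 396;  3028 + 396 = 3424;  17281 + 3424 = 20705;  77778 + 20705 = 98483
396 + 24 = 420;  3424 + 420 = 3844;  20705 + 3844 = 24549;  98483 + 24549 = 123032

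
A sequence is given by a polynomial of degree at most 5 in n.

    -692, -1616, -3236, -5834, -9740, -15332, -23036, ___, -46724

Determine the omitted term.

Using the first 7 terms:
First differences: -924  -1620  -2598  -3906  -5592  -7704
Second differences: -696  -978  -1308  -1686  -2112
Third differences: -282  -330  -378  -426
Fourth differences: -48  -48  -48
Constant fourth difference = -48.
Extend forward: -426 − 48 = -474;  -2112 − 474 = -2586;  -7704 − 2586 = -10290;  -23036 − 10290 = -33326

-33326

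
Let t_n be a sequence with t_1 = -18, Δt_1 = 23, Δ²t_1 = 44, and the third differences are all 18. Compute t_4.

Build the table forward from the leading diagonal:
D3: 18, 18, 18, 18
D2: 44, 62, 80, 98
D1: 23, 67, 129, 209
t: -18, 5, 72, 201

201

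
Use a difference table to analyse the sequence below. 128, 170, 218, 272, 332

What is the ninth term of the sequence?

D1: 42, 48, 54, 60
D2: 6, 6, 6
The second differences are constant (6).
60 + 6 = 66;  332 + 66 = 398
66 + 6 = 72;  398 + 72 = 470
72 + 6 = 78;  470 + 78 = 548
78 + 6 = 84;  548 + 84 = 632

632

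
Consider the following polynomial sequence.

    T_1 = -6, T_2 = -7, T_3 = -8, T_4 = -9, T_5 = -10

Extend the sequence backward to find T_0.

First differences: -1  -1  -1  -1
The first differences are constant at -1.
Work back: -6 + 1 = -5

-5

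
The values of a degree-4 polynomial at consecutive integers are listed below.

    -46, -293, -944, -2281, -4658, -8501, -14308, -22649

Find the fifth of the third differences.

Δ: -247, -651, -1337, -2377, -3843, -5807, -8341
Δ²: -404, -686, -1040, -1466, -1964, -2534
Δ³: -282, -354, -426, -498, -570
Δ⁴: -72, -72, -72, -72

-570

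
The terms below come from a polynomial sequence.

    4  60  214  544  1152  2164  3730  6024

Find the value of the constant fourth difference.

D1: 56, 154, 330, 608, 1012, 1566, 2294
D2: 98, 176, 278, 404, 554, 728
D3: 78, 102, 126, 150, 174
D4: 24, 24, 24, 24

24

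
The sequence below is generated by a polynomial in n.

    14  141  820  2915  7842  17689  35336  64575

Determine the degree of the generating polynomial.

127, 679, 2095, 4927, 9847, 17647, 29239
552, 1416, 2832, 4920, 7800, 11592
864, 1416, 2088, 2880, 3792
552, 672, 792, 912
120, 120, 120
The fifth differences are constant, so the polynomial has degree 5.

5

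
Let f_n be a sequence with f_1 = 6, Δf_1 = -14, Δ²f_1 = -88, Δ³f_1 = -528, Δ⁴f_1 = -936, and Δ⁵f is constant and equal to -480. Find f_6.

-11384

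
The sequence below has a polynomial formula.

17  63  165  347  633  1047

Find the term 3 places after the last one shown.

3297

D1: 46 , 102 , 182 , 286 , 414
D2: 56 , 80 , 104 , 128
D3: 24 , 24 , 24
Constant third difference = 24, so extend:
128 + 24 = 152;  414 + 152 = 566;  1047 + 566 = 1613
152 + 24 = 176;  566 + 176 = 742;  1613 + 742 = 2355
176 + 24 = 200;  742 + 200 = 942;  2355 + 942 = 3297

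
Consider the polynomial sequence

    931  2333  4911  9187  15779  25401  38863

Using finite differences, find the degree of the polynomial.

4

1402, 2578, 4276, 6592, 9622, 13462
1176, 1698, 2316, 3030, 3840
522, 618, 714, 810
96, 96, 96
The fourth differences are constant, so the polynomial has degree 4.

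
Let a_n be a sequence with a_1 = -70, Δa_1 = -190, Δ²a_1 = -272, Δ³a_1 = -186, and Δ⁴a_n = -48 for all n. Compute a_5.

-3254

Build the table forward from the leading diagonal:
D4: -48  -48  -48  -48  -48
D3: -186  -234  -282  -330  -378
D2: -272  -458  -692  -974  -1304
D1: -190  -462  -920  -1612  -2586
a: -70  -260  -722  -1642  -3254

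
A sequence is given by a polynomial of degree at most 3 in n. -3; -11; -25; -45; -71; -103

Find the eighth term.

-185

Δ: -8, -14, -20, -26, -32
Δ²: -6, -6, -6, -6
Constant second difference = -6, so extend:
-32 − 6 = -38;  -103 − 38 = -141
-38 − 6 = -44;  -141 − 44 = -185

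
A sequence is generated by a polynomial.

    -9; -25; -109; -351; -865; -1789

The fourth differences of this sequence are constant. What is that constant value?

First differences: -16, -84, -242, -514, -924
Second differences: -68, -158, -272, -410
Third differences: -90, -114, -138
Fourth differences: -24, -24

-24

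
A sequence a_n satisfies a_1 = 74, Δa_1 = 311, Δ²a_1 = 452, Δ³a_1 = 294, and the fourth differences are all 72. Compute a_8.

24553

Build the table forward from the leading diagonal:
D4: 72  72  72  72  72  72  72  72
D3: 294  366  438  510  582  654  726  798
D2: 452  746  1112  1550  2060  2642  3296  4022
D1: 311  763  1509  2621  4171  6231  8873  12169
a: 74  385  1148  2657  5278  9449  15680  24553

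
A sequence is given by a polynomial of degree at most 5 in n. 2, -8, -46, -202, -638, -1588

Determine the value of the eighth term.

-6326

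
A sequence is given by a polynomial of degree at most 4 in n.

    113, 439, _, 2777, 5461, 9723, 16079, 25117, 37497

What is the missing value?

1227

Using the last 6 terms:
First differences: 2684, 4262, 6356, 9038, 12380
Second differences: 1578, 2094, 2682, 3342
Third differences: 516, 588, 660
Fourth differences: 72, 72
Constant fourth difference = 72.
Extend backward: 516 − 72 = 444;  1578 − 444 = 1134;  2684 − 1134 = 1550;  2777 − 1550 = 1227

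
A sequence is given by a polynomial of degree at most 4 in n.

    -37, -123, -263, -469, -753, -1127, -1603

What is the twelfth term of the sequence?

-5933

-86, -140, -206, -284, -374, -476
-54, -66, -78, -90, -102
-12, -12, -12, -12
The third differences are constant (-12).
-102 − 12 = -114;  -476 − 114 = -590;  -1603 − 590 = -2193
-114 − 12 = -126;  -590 − 126 = -716;  -2193 − 716 = -2909
-126 − 12 = -138;  -716 − 138 = -854;  -2909 − 854 = -3763
-138 − 12 = -150;  -854 − 150 = -1004;  -3763 − 1004 = -4767
-150 − 12 = -162;  -1004 − 162 = -1166;  -4767 − 1166 = -5933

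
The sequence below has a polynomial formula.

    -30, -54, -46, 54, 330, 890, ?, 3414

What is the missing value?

Using the first 6 terms:
-24, 8, 100, 276, 560
32, 92, 176, 284
60, 84, 108
24, 24
Constant fourth difference = 24.
Extend forward: 108 + 24 = 132;  284 + 132 = 416;  560 + 416 = 976;  890 + 976 = 1866

1866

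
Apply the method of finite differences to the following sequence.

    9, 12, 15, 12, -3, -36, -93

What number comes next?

3  3  -3  -15  -33  -57
0  -6  -12  -18  -24
-6  -6  -6  -6
Third differences constant at -6.
-24 − 6 = -30;  -57 − 30 = -87;  -93 − 87 = -180

-180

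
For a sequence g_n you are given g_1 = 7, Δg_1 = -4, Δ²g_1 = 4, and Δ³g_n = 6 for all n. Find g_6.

Build the table forward from the leading diagonal:
Third differences: 6, 6, 6, 6, 6, 6
Second differences: 4, 10, 16, 22, 28, 34
First differences: -4, 0, 10, 26, 48, 76
g: 7, 3, 3, 13, 39, 87

87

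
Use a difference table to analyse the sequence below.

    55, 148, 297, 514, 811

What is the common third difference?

12

D1: 93, 149, 217, 297
D2: 56, 68, 80
D3: 12, 12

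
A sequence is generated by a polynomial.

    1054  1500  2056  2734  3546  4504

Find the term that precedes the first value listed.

706

D1: 446, 556, 678, 812, 958
D2: 110, 122, 134, 146
D3: 12, 12, 12
The third differences are constant at 12.
Work back: 110 − 12 = 98;  446 − 98 = 348;  1054 − 348 = 706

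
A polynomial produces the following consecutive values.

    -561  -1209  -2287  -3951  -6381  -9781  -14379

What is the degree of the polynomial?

D1: -648, -1078, -1664, -2430, -3400, -4598
D2: -430, -586, -766, -970, -1198
D3: -156, -180, -204, -228
D4: -24, -24, -24
The fourth differences are constant, so the polynomial has degree 4.

4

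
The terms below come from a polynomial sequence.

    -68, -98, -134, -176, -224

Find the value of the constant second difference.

First differences: -30, -36, -42, -48
Second differences: -6, -6, -6

-6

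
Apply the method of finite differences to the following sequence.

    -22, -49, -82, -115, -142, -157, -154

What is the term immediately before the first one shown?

-27, -33, -33, -27, -15, 3
-6, 0, 6, 12, 18
6, 6, 6, 6
The third differences are constant at 6.
Work back: -6 − 6 = -12;  -27 + 12 = -15;  -22 + 15 = -7

-7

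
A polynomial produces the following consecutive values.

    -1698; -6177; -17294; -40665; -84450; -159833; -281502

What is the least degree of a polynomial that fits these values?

5

D1: -4479, -11117, -23371, -43785, -75383, -121669
D2: -6638, -12254, -20414, -31598, -46286
D3: -5616, -8160, -11184, -14688
D4: -2544, -3024, -3504
D5: -480, -480
The fifth differences are constant, so the polynomial has degree 5.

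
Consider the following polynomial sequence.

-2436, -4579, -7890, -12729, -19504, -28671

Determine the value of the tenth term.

-2143, -3311, -4839, -6775, -9167
-1168, -1528, -1936, -2392
-360, -408, -456
-48, -48
The fourth differences are constant (-48).
-456 − 48 = -504;  -2392 − 504 = -2896;  -9167 − 2896 = -12063;  -28671 − 12063 = -40734
-504 − 48 = -552;  -2896 − 552 = -3448;  -12063 − 3448 = -15511;  -40734 − 15511 = -56245
-552 − 48 = -600;  -3448 − 600 = -4048;  -15511 − 4048 = -19559;  -56245 − 19559 = -75804
-600 − 48 = -648;  -4048 − 648 = -4696;  -19559 − 4696 = -24255;  -75804 − 24255 = -100059

-100059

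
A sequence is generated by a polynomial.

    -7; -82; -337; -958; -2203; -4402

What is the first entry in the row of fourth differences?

-72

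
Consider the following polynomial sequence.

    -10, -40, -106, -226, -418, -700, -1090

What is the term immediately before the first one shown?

2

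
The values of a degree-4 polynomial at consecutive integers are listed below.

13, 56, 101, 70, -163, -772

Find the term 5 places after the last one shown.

First differences: 43, 45, -31, -233, -609
Second differences: 2, -76, -202, -376
Third differences: -78, -126, -174
Fourth differences: -48, -48
Constant fourth difference = -48, so extend:
-174 − 48 = -222;  -376 − 222 = -598;  -609 − 598 = -1207;  -772 − 1207 = -1979
-222 − 48 = -270;  -598 − 270 = -868;  -1207 − 868 = -2075;  -1979 − 2075 = -4054
-270 − 48 = -318;  -868 − 318 = -1186;  -2075 − 1186 = -3261;  -4054 − 3261 = -7315
-318 − 48 = -366;  -1186 − 366 = -1552;  -3261 − 1552 = -4813;  -7315 − 4813 = -12128
-366 − 48 = -414;  -1552 − 414 = -1966;  -4813 − 1966 = -6779;  -12128 − 6779 = -18907

-18907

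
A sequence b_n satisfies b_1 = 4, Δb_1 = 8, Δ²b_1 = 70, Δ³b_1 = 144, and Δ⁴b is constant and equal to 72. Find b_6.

Build the table forward from the leading diagonal:
D4: 72  72  72  72  72  72
D3: 144  216  288  360  432  504
D2: 70  214  430  718  1078  1510
D1: 8  78  292  722  1440  2518
b: 4  12  90  382  1104  2544

2544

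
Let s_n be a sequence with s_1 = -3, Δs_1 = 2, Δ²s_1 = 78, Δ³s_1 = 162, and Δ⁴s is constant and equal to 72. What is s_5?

Build the table forward from the leading diagonal:
Fourth differences: 72, 72, 72, 72, 72
Third differences: 162, 234, 306, 378, 450
Second differences: 78, 240, 474, 780, 1158
First differences: 2, 80, 320, 794, 1574
s: -3, -1, 79, 399, 1193

1193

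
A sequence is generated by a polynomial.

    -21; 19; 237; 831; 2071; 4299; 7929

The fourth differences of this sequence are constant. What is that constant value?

72

Δ: 40, 218, 594, 1240, 2228, 3630
Δ²: 178, 376, 646, 988, 1402
Δ³: 198, 270, 342, 414
Δ⁴: 72, 72, 72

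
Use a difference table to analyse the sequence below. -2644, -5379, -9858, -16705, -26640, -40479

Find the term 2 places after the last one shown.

-83613

-2735, -4479, -6847, -9935, -13839
-1744, -2368, -3088, -3904
-624, -720, -816
-96, -96
Fourth differences constant at -96.
-816 − 96 = -912;  -3904 − 912 = -4816;  -13839 − 4816 = -18655;  -40479 − 18655 = -59134
-912 − 96 = -1008;  -4816 − 1008 = -5824;  -18655 − 5824 = -24479;  -59134 − 24479 = -83613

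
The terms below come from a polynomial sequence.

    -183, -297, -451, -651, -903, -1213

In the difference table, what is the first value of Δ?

-114

D1: -114, -154, -200, -252, -310
D2: -40, -46, -52, -58
D3: -6, -6, -6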